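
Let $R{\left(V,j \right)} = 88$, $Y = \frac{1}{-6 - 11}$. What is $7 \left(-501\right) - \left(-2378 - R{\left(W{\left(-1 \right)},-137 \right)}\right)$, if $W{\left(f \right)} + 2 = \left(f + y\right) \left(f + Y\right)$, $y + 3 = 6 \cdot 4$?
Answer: $-1041$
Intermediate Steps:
$y = 21$ ($y = -3 + 6 \cdot 4 = -3 + 24 = 21$)
$Y = - \frac{1}{17}$ ($Y = \frac{1}{-17} = - \frac{1}{17} \approx -0.058824$)
$W{\left(f \right)} = -2 + \left(21 + f\right) \left(- \frac{1}{17} + f\right)$ ($W{\left(f \right)} = -2 + \left(f + 21\right) \left(f - \frac{1}{17}\right) = -2 + \left(21 + f\right) \left(- \frac{1}{17} + f\right)$)
$7 \left(-501\right) - \left(-2378 - R{\left(W{\left(-1 \right)},-137 \right)}\right) = 7 \left(-501\right) - \left(-2378 - 88\right) = -3507 - \left(-2378 - 88\right) = -3507 - -2466 = -3507 + 2466 = -1041$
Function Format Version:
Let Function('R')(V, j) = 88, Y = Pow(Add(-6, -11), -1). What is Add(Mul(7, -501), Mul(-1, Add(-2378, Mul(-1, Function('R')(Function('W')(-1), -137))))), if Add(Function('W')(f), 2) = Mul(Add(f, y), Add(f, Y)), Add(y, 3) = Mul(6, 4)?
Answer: -1041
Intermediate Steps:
y = 21 (y = Add(-3, Mul(6, 4)) = Add(-3, 24) = 21)
Y = Rational(-1, 17) (Y = Pow(-17, -1) = Rational(-1, 17) ≈ -0.058824)
Function('W')(f) = Add(-2, Mul(Add(21, f), Add(Rational(-1, 17), f))) (Function('W')(f) = Add(-2, Mul(Add(f, 21), Add(f, Rational(-1, 17)))) = Add(-2, Mul(Add(21, f), Add(Rational(-1, 17), f))))
Add(Mul(7, -501), Mul(-1, Add(-2378, Mul(-1, Function('R')(Function('W')(-1), -137))))) = Add(Mul(7, -501), Mul(-1, Add(-2378, Mul(-1, 88)))) = Add(-3507, Mul(-1, Add(-2378, -88))) = Add(-3507, Mul(-1, -2466)) = Add(-3507, 2466) = -1041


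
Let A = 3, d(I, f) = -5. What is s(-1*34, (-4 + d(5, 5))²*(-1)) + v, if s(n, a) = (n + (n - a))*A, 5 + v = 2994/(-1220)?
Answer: 19243/610 ≈ 31.546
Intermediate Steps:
v = -4547/610 (v = -5 + 2994/(-1220) = -5 + 2994*(-1/1220) = -5 - 1497/610 = -4547/610 ≈ -7.4541)
s(n, a) = -3*a + 6*n (s(n, a) = (n + (n - a))*3 = (-a + 2*n)*3 = -3*a + 6*n)
s(-1*34, (-4 + d(5, 5))²*(-1)) + v = (-3*(-4 - 5)²*(-1) + 6*(-1*34)) - 4547/610 = (-3*(-9)²*(-1) + 6*(-34)) - 4547/610 = (-243*(-1) - 204) - 4547/610 = (-3*(-81) - 204) - 4547/610 = (243 - 204) - 4547/610 = 39 - 4547/610 = 19243/610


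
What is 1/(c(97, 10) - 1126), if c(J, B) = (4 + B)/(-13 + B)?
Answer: -3/3392 ≈ -0.00088443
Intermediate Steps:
c(J, B) = (4 + B)/(-13 + B)
1/(c(97, 10) - 1126) = 1/((4 + 10)/(-13 + 10) - 1126) = 1/(14/(-3) - 1126) = 1/(-⅓*14 - 1126) = 1/(-14/3 - 1126) = 1/(-3392/3) = -3/3392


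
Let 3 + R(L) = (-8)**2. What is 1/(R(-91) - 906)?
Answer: -1/845 ≈ -0.0011834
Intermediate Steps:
R(L) = 61 (R(L) = -3 + (-8)**2 = -3 + 64 = 61)
1/(R(-91) - 906) = 1/(61 - 906) = 1/(-845) = -1/845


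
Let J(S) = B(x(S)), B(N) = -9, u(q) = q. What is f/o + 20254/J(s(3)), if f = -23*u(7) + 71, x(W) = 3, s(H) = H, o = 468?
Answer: -526649/234 ≈ -2250.6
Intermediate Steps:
J(S) = -9
f = -90 (f = -23*7 + 71 = -161 + 71 = -90)
f/o + 20254/J(s(3)) = -90/468 + 20254/(-9) = -90*1/468 + 20254*(-1/9) = -5/26 - 20254/9 = -526649/234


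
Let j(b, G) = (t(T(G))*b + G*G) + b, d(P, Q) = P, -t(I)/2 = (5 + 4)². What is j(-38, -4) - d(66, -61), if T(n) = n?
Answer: 6068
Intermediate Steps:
t(I) = -162 (t(I) = -2*(5 + 4)² = -2*9² = -2*81 = -162)
j(b, G) = G² - 161*b (j(b, G) = (-162*b + G*G) + b = (-162*b + G²) + b = (G² - 162*b) + b = G² - 161*b)
j(-38, -4) - d(66, -61) = ((-4)² - 161*(-38)) - 1*66 = (16 + 6118) - 66 = 6134 - 66 = 6068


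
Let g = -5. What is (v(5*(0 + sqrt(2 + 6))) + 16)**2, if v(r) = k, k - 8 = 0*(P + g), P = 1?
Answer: 576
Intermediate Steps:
k = 8 (k = 8 + 0*(1 - 5) = 8 + 0*(-4) = 8 + 0 = 8)
v(r) = 8
(v(5*(0 + sqrt(2 + 6))) + 16)**2 = (8 + 16)**2 = 24**2 = 576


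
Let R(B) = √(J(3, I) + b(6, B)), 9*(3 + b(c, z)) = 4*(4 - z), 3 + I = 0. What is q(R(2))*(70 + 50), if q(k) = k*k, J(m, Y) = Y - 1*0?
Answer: -1840/3 ≈ -613.33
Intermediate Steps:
I = -3 (I = -3 + 0 = -3)
b(c, z) = -11/9 - 4*z/9 (b(c, z) = -3 + (4*(4 - z))/9 = -3 + (16 - 4*z)/9 = -3 + (16/9 - 4*z/9) = -11/9 - 4*z/9)
J(m, Y) = Y (J(m, Y) = Y + 0 = Y)
R(B) = √(-38/9 - 4*B/9) (R(B) = √(-3 + (-11/9 - 4*B/9)) = √(-38/9 - 4*B/9))
q(k) = k²
q(R(2))*(70 + 50) = (√(-38 - 4*2)/3)²*(70 + 50) = (√(-38 - 8)/3)²*120 = (√(-46)/3)²*120 = ((I*√46)/3)²*120 = (I*√46/3)²*120 = -46/9*120 = -1840/3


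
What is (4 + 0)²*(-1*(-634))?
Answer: 10144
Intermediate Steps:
(4 + 0)²*(-1*(-634)) = 4²*634 = 16*634 = 10144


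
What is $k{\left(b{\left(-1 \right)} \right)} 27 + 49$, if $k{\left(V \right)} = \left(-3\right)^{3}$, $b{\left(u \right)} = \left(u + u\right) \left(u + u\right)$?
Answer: $-680$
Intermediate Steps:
$b{\left(u \right)} = 4 u^{2}$ ($b{\left(u \right)} = 2 u 2 u = 4 u^{2}$)
$k{\left(V \right)} = -27$
$k{\left(b{\left(-1 \right)} \right)} 27 + 49 = \left(-27\right) 27 + 49 = -729 + 49 = -680$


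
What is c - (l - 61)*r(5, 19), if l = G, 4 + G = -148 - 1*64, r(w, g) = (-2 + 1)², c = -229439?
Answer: -229162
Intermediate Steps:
r(w, g) = 1 (r(w, g) = (-1)² = 1)
G = -216 (G = -4 + (-148 - 1*64) = -4 + (-148 - 64) = -4 - 212 = -216)
l = -216
c - (l - 61)*r(5, 19) = -229439 - (-216 - 61) = -229439 - (-277) = -229439 - 1*(-277) = -229439 + 277 = -229162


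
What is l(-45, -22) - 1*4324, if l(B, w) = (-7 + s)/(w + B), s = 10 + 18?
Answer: -289729/67 ≈ -4324.3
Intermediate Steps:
s = 28
l(B, w) = 21/(B + w) (l(B, w) = (-7 + 28)/(w + B) = 21/(B + w))
l(-45, -22) - 1*4324 = 21/(-45 - 22) - 1*4324 = 21/(-67) - 4324 = 21*(-1/67) - 4324 = -21/67 - 4324 = -289729/67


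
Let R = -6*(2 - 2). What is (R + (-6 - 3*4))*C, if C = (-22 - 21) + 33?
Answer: 180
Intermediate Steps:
C = -10 (C = -43 + 33 = -10)
R = 0 (R = -6*0 = 0)
(R + (-6 - 3*4))*C = (0 + (-6 - 3*4))*(-10) = (0 + (-6 - 12))*(-10) = (0 - 18)*(-10) = -18*(-10) = 180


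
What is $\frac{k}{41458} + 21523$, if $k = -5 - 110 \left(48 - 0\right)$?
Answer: $\frac{892295249}{41458} \approx 21523.0$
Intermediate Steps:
$k = -5285$ ($k = -5 - 110 \left(48 + 0\right) = -5 - 5280 = -5285$)
$\frac{k}{41458} + 21523 = - \frac{5285}{41458} + 21523 = \frac{892295249}{41458}$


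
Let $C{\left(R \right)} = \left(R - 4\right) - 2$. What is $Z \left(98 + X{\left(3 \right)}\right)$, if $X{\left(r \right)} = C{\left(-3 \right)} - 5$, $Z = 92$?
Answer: $7728$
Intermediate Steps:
$C{\left(R \right)} = -6 + R$ ($C{\left(R \right)} = \left(R - 4\right) - 2 = \left(-4 + R\right) - 2 = -6 + R$)
$X{\left(r \right)} = -14$ ($X{\left(r \right)} = \left(-6 - 3\right) - 5 = -9 - 5 = -14$)
$Z \left(98 + X{\left(3 \right)}\right) = 92 \left(98 - 14\right) = 92 \cdot 84 = 7728$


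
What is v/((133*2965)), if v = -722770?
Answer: -144554/78869 ≈ -1.8328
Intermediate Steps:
v/((133*2965)) = -722770/(133*2965) = -722770/394345 = -722770*1/394345 = -144554/78869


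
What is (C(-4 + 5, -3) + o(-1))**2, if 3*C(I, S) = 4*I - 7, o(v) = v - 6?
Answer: 64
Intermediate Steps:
o(v) = -6 + v
C(I, S) = -7/3 + 4*I/3 (C(I, S) = (4*I - 7)/3 = (-7 + 4*I)/3 = -7/3 + 4*I/3)
(C(-4 + 5, -3) + o(-1))**2 = ((-7/3 + 4*(-4 + 5)/3) + (-6 - 1))**2 = ((-7/3 + (4/3)*1) - 7)**2 = ((-7/3 + 4/3) - 7)**2 = (-1 - 7)**2 = (-8)**2 = 64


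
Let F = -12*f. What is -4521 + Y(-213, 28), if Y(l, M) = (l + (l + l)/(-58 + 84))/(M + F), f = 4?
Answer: -586239/130 ≈ -4509.5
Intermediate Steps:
F = -48 (F = -12*4 = -48)
Y(l, M) = 14*l/(13*(-48 + M)) (Y(l, M) = (l + (l + l)/(-58 + 84))/(M - 48) = (l + (2*l)/26)/(-48 + M) = (l + (2*l)*(1/26))/(-48 + M) = (l + l/13)/(-48 + M) = (14*l/13)/(-48 + M) = 14*l/(13*(-48 + M)))
-4521 + Y(-213, 28) = -4521 + (14/13)*(-213)/(-48 + 28) = -4521 + (14/13)*(-213)/(-20) = -4521 + (14/13)*(-213)*(-1/20) = -4521 + 1491/130 = -586239/130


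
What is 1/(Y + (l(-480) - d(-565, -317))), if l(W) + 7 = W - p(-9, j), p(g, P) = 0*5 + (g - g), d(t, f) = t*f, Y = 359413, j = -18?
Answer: 1/179821 ≈ 5.5611e-6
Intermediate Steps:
d(t, f) = f*t
p(g, P) = 0 (p(g, P) = 0 + 0 = 0)
l(W) = -7 + W (l(W) = -7 + (W - 1*0) = -7 + (W + 0) = -7 + W)
1/(Y + (l(-480) - d(-565, -317))) = 1/(359413 + ((-7 - 480) - (-317)*(-565))) = 1/(359413 + (-487 - 1*179105)) = 1/(359413 + (-487 - 179105)) = 1/(359413 - 179592) = 1/179821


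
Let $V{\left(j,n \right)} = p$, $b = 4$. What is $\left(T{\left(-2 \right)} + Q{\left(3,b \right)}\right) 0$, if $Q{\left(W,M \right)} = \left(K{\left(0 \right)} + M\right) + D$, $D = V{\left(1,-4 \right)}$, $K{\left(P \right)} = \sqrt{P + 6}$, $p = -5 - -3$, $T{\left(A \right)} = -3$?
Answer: $0$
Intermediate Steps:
$p = -2$ ($p = -5 + 3 = -2$)
$V{\left(j,n \right)} = -2$
$K{\left(P \right)} = \sqrt{6 + P}$
$D = -2$
$Q{\left(W,M \right)} = -2 + M + \sqrt{6}$ ($Q{\left(W,M \right)} = \left(\sqrt{6 + 0} + M\right) - 2 = \left(\sqrt{6} + M\right) - 2 = \left(M + \sqrt{6}\right) - 2 = -2 + M + \sqrt{6}$)
$\left(T{\left(-2 \right)} + Q{\left(3,b \right)}\right) 0 = \left(-3 + \left(-2 + 4 + \sqrt{6}\right)\right) 0 = \left(-3 + \left(2 + \sqrt{6}\right)\right) 0 = \left(-1 + \sqrt{6}\right) 0 = 0$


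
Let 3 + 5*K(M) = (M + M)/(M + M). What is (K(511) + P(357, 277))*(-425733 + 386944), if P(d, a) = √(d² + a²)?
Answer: 77578/5 - 38789*√204178 ≈ -1.7512e+7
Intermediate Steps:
K(M) = -⅖ (K(M) = -⅗ + ((M + M)/(M + M))/5 = -⅗ + ((2*M)/((2*M)))/5 = -⅗ + ((2*M)*(1/(2*M)))/5 = -⅗ + (⅕)*1 = -⅗ + ⅕ = -⅖)
P(d, a) = √(a² + d²)
(K(511) + P(357, 277))*(-425733 + 386944) = (-⅖ + √(277² + 357²))*(-425733 + 386944) = (-⅖ + √(76729 + 127449))*(-38789) = (-⅖ + √204178)*(-38789) = 77578/5 - 38789*√204178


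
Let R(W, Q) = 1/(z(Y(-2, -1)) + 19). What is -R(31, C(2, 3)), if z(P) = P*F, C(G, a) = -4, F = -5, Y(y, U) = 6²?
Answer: 1/161 ≈ 0.0062112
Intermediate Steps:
Y(y, U) = 36
z(P) = -5*P (z(P) = P*(-5) = -5*P)
R(W, Q) = -1/161 (R(W, Q) = 1/(-5*36 + 19) = 1/(-180 + 19) = 1/(-161) = -1/161)
-R(31, C(2, 3)) = -1*(-1/161) = 1/161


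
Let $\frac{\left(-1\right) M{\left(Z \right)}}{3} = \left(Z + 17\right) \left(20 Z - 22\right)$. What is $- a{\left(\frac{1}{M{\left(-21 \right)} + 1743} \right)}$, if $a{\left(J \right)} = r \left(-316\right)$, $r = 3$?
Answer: $948$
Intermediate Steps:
$M{\left(Z \right)} = - 3 \left(-22 + 20 Z\right) \left(17 + Z\right)$ ($M{\left(Z \right)} = - 3 \left(Z + 17\right) \left(20 Z - 22\right) = - 3 \left(17 + Z\right) \left(-22 + 20 Z\right) = - 3 \left(-22 + 20 Z\right) \left(17 + Z\right)$)
$a{\left(J \right)} = -948$ ($a{\left(J \right)} = 3 \left(-316\right) = -948$)
$- a{\left(\frac{1}{M{\left(-21 \right)} + 1743} \right)} = \left(-1\right) \left(-948\right) = 948$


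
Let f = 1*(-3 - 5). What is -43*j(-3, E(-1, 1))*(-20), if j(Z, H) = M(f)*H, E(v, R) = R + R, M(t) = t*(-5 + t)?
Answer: 178880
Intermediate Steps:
f = -8 (f = 1*(-8) = -8)
E(v, R) = 2*R
j(Z, H) = 104*H (j(Z, H) = (-8*(-5 - 8))*H = (-8*(-13))*H = 104*H)
-43*j(-3, E(-1, 1))*(-20) = -4472*2*1*(-20) = -4472*2*(-20) = -43*208*(-20) = -8944*(-20) = 178880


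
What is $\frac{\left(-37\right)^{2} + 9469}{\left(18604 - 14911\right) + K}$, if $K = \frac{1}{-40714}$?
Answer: $\frac{441258332}{150356801} \approx 2.9347$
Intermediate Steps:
$K = - \frac{1}{40714} \approx -2.4562 \cdot 10^{-5}$
$\frac{\left(-37\right)^{2} + 9469}{\left(18604 - 14911\right) + K} = \frac{\left(-37\right)^{2} + 9469}{\left(18604 - 14911\right) - \frac{1}{40714}} = \frac{1369 + 9469}{\left(18604 - 14911\right) - \frac{1}{40714}} = \frac{10838}{3693 - \frac{1}{40714}} = \frac{10838}{\frac{150356801}{40714}} = 10838 \cdot \frac{40714}{150356801} = \frac{441258332}{150356801}$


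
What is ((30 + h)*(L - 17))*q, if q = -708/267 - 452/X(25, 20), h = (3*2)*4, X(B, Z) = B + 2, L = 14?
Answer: 279600/89 ≈ 3141.6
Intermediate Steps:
X(B, Z) = 2 + B
h = 24 (h = 6*4 = 24)
q = -46600/2403 (q = -708/267 - 452/(2 + 25) = -708*1/267 - 452/27 = -236/89 - 452*1/27 = -236/89 - 452/27 = -46600/2403 ≈ -19.392)
((30 + h)*(L - 17))*q = ((30 + 24)*(14 - 17))*(-46600/2403) = (54*(-3))*(-46600/2403) = -162*(-46600/2403) = 279600/89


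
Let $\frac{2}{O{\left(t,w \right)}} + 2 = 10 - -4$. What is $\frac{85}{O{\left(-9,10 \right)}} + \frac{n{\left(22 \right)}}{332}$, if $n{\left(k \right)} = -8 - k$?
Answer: $\frac{84645}{166} \approx 509.91$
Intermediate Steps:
$O{\left(t,w \right)} = \frac{1}{6}$ ($O{\left(t,w \right)} = \frac{2}{-2 + \left(10 - -4\right)} = \frac{2}{-2 + \left(10 + 4\right)} = \frac{2}{-2 + 14} = \frac{2}{12} = 2 \cdot \frac{1}{12} = \frac{1}{6}$)
$\frac{85}{O{\left(-9,10 \right)}} + \frac{n{\left(22 \right)}}{332} = 85 \frac{1}{\frac{1}{6}} + \frac{-8 - 22}{332} = 85 \cdot 6 + \left(-8 - 22\right) \frac{1}{332} = 510 - \frac{15}{166} = \frac{84645}{166}$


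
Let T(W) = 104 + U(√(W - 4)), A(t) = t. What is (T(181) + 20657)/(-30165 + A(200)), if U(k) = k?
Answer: -1597/2305 - √177/29965 ≈ -0.69329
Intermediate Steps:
T(W) = 104 + √(-4 + W) (T(W) = 104 + √(W - 4) = 104 + √(-4 + W))
(T(181) + 20657)/(-30165 + A(200)) = ((104 + √(-4 + 181)) + 20657)/(-30165 + 200) = ((104 + √177) + 20657)/(-29965) = (20761 + √177)*(-1/29965) = -1597/2305 - √177/29965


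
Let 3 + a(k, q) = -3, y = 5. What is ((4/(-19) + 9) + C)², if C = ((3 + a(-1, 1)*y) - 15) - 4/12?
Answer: 3655744/3249 ≈ 1125.2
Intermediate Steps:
a(k, q) = -6 (a(k, q) = -3 - 3 = -6)
C = -127/3 (C = ((3 - 6*5) - 15) - 4/12 = ((3 - 30) - 15) - 4*1/12 = (-27 - 15) - ⅓ = -42 - ⅓ = -127/3 ≈ -42.333)
((4/(-19) + 9) + C)² = ((4/(-19) + 9) - 127/3)² = ((4*(-1/19) + 9) - 127/3)² = ((-4/19 + 9) - 127/3)² = (167/19 - 127/3)² = (-1912/57)² = 3655744/3249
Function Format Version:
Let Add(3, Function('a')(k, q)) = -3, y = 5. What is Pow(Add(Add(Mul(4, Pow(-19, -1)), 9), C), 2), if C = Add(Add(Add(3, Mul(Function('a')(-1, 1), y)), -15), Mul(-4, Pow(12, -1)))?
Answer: Rational(3655744, 3249) ≈ 1125.2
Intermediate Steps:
Function('a')(k, q) = -6 (Function('a')(k, q) = Add(-3, -3) = -6)
C = Rational(-127, 3) (C = Add(Add(Add(3, Mul(-6, 5)), -15), Mul(-4, Pow(12, -1))) = Add(Add(Add(3, -30), -15), Mul(-4, Rational(1, 12))) = Add(Add(-27, -15), Rational(-1, 3)) = Add(-42, Rational(-1, 3)) = Rational(-127, 3) ≈ -42.333)
Pow(Add(Add(Mul(4, Pow(-19, -1)), 9), C), 2) = Pow(Add(Add(Mul(4, Pow(-19, -1)), 9), Rational(-127, 3)), 2) = Pow(Add(Add(Mul(4, Rational(-1, 19)), 9), Rational(-127, 3)), 2) = Pow(Add(Add(Rational(-4, 19), 9), Rational(-127, 3)), 2) = Pow(Add(Rational(167, 19), Rational(-127, 3)), 2) = Pow(Rational(-1912, 57), 2) = Rational(3655744, 3249)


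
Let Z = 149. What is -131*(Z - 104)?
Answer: -5895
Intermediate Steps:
-131*(Z - 104) = -131*(149 - 104) = -131*45 = -5895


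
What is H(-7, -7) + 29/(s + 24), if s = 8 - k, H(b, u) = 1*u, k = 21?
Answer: -48/11 ≈ -4.3636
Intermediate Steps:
H(b, u) = u
s = -13 (s = 8 - 1*21 = 8 - 21 = -13)
H(-7, -7) + 29/(s + 24) = -7 + 29/(-13 + 24) = -7 + 29/11 = -48/11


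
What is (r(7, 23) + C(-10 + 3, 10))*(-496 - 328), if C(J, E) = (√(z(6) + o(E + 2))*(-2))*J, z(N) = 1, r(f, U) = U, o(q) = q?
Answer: -18952 - 11536*√13 ≈ -60546.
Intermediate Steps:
C(J, E) = -2*J*√(3 + E) (C(J, E) = (√(1 + (E + 2))*(-2))*J = (√(1 + (2 + E))*(-2))*J = (√(3 + E)*(-2))*J = (-2*√(3 + E))*J = -2*J*√(3 + E))
(r(7, 23) + C(-10 + 3, 10))*(-496 - 328) = (23 - 2*(-10 + 3)*√(3 + 10))*(-496 - 328) = (23 - 2*(-7)*√13)*(-824) = (23 + 14*√13)*(-824) = -18952 - 11536*√13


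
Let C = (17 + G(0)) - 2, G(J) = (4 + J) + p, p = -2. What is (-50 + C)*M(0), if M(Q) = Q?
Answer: 0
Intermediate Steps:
G(J) = 2 + J (G(J) = (4 + J) - 2 = 2 + J)
C = 17 (C = (17 + (2 + 0)) - 2 = (17 + 2) - 2 = 19 - 2 = 17)
(-50 + C)*M(0) = (-50 + 17)*0 = -33*0 = 0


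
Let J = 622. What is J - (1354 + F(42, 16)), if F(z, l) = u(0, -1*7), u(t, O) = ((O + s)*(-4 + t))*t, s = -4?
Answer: -732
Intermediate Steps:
u(t, O) = t*(-4 + O)*(-4 + t) (u(t, O) = ((O - 4)*(-4 + t))*t = ((-4 + O)*(-4 + t))*t = t*(-4 + O)*(-4 + t))
F(z, l) = 0 (F(z, l) = 0*(16 - (-4)*7 - 4*0 - 1*7*0) = 0*(16 - 4*(-7) + 0 - 7*0) = 0*(16 + 28 + 0 + 0) = 0*44 = 0)
J - (1354 + F(42, 16)) = 622 - (1354 + 0) = 622 - 1*1354 = 622 - 1354 = -732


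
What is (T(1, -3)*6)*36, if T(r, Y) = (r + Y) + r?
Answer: -216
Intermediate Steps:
T(r, Y) = Y + 2*r (T(r, Y) = (Y + r) + r = Y + 2*r)
(T(1, -3)*6)*36 = ((-3 + 2*1)*6)*36 = ((-3 + 2)*6)*36 = -1*6*36 = -6*36 = -216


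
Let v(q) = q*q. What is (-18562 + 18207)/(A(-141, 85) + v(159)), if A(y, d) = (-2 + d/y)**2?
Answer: -1411551/100549250 ≈ -0.014038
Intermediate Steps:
v(q) = q**2
(-18562 + 18207)/(A(-141, 85) + v(159)) = (-18562 + 18207)/((85 - 2*(-141))**2/(-141)**2 + 159**2) = -355/((85 + 282)**2/19881 + 25281) = -355/((1/19881)*367**2 + 25281) = -355/((1/19881)*134689 + 25281) = -355/(134689/19881 + 25281) = -355/502746250/19881 = -355*19881/502746250 = -1411551/100549250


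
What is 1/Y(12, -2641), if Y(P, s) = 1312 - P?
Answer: 1/1300 ≈ 0.00076923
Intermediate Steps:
1/Y(12, -2641) = 1/(1312 - 1*12) = 1/(1312 - 12) = 1/1300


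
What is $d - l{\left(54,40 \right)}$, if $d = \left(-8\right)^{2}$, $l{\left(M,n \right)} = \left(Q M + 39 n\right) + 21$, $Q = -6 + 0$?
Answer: $-1193$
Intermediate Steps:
$Q = -6$
$l{\left(M,n \right)} = 21 - 6 M + 39 n$ ($l{\left(M,n \right)} = \left(- 6 M + 39 n\right) + 21 = 21 - 6 M + 39 n$)
$d = 64$
$d - l{\left(54,40 \right)} = 64 - \left(21 - 324 + 39 \cdot 40\right) = 64 - \left(21 - 324 + 1560\right) = 64 - 1257 = -1193$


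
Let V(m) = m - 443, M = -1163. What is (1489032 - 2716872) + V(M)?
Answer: -1229446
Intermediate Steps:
V(m) = -443 + m
(1489032 - 2716872) + V(M) = (1489032 - 2716872) + (-443 - 1163) = -1227840 - 1606 = -1229446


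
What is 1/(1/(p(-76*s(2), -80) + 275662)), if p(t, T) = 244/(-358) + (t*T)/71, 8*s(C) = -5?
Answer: 3502699496/12709 ≈ 2.7561e+5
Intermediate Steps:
s(C) = -5/8 (s(C) = (⅛)*(-5) = -5/8)
p(t, T) = -122/179 + T*t/71 (p(t, T) = 244*(-1/358) + (T*t)*(1/71) = -122/179 + T*t/71)
1/(1/(p(-76*s(2), -80) + 275662)) = 1/(1/((-122/179 + (1/71)*(-80)*(-76*(-5/8))) + 275662)) = 1/(1/((-122/179 + (1/71)*(-80)*(95/2)) + 275662)) = 1/(1/((-122/179 - 3800/71) + 275662)) = 1/(1/(-688862/12709 + 275662)) = 1/(1/(3502699496/12709)) = 1/(12709/3502699496) = 3502699496/12709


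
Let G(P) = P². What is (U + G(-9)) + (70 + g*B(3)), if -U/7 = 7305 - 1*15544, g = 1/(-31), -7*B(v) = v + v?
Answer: 12547814/217 ≈ 57824.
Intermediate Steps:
B(v) = -2*v/7 (B(v) = -(v + v)/7 = -2*v/7)
g = -1/31 ≈ -0.032258
U = 57673 (U = -7*(7305 - 1*15544) = -7*(7305 - 15544) = -7*(-8239) = 57673)
(U + G(-9)) + (70 + g*B(3)) = (57673 + (-9)²) + (70 - (-2)*3/217) = (57673 + 81) + (70 - 1/31*(-6/7)) = 57754 + (70 + 6/217) = 57754 + 15196/217 = 12547814/217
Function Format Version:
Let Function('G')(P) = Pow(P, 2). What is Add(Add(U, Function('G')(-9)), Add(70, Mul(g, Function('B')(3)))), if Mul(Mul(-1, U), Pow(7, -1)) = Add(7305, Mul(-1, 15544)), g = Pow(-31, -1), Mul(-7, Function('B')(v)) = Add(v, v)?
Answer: Rational(12547814, 217) ≈ 57824.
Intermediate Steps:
Function('B')(v) = Mul(Rational(-2, 7), v) (Function('B')(v) = Mul(Rational(-1, 7), Add(v, v)) = Mul(Rational(-1, 7), Mul(2, v)) = Mul(Rational(-2, 7), v))
g = Rational(-1, 31) ≈ -0.032258
U = 57673 (U = Mul(-7, Add(7305, Mul(-1, 15544))) = Mul(-7, Add(7305, -15544)) = Mul(-7, -8239) = 57673)
Add(Add(U, Function('G')(-9)), Add(70, Mul(g, Function('B')(3)))) = Add(Add(57673, Pow(-9, 2)), Add(70, Mul(Rational(-1, 31), Mul(Rational(-2, 7), 3)))) = Add(Add(57673, 81), Add(70, Mul(Rational(-1, 31), Rational(-6, 7)))) = Add(57754, Add(70, Rational(6, 217))) = Add(57754, Rational(15196, 217)) = Rational(12547814, 217)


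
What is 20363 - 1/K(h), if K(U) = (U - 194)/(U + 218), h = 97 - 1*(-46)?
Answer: 1038874/51 ≈ 20370.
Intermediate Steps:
h = 143 (h = 97 + 46 = 143)
K(U) = (-194 + U)/(218 + U)
20363 - 1/K(h) = 20363 - 1/((-194 + 143)/(218 + 143)) = 20363 - 1/(-51/361) = 20363 - 1*(-361/51) = 20363 + 361/51 = 1038874/51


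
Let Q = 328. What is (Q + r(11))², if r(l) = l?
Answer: 114921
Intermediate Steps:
(Q + r(11))² = (328 + 11)² = 339² = 114921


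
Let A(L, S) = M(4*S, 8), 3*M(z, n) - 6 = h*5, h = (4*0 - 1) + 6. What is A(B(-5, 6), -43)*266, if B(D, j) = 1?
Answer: 8246/3 ≈ 2748.7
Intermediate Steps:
h = 5 (h = (0 - 1) + 6 = -1 + 6 = 5)
M(z, n) = 31/3 (M(z, n) = 2 + (5*5)/3 = 2 + (⅓)*25 = 2 + 25/3 = 31/3)
A(L, S) = 31/3
A(B(-5, 6), -43)*266 = (31/3)*266 = 8246/3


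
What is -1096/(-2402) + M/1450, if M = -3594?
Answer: -1760897/870725 ≈ -2.0223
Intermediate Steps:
-1096/(-2402) + M/1450 = -1096/(-2402) - 3594/1450 = -1096*(-1/2402) - 3594*1/1450 = 548/1201 - 1797/725 = -1760897/870725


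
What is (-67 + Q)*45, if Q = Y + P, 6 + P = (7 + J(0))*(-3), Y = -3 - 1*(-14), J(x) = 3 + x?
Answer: -4140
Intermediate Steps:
Y = 11 (Y = -3 + 14 = 11)
P = -36 (P = -6 + (7 + (3 + 0))*(-3) = -6 + (7 + 3)*(-3) = -6 + 10*(-3) = -6 - 30 = -36)
Q = -25 (Q = 11 - 36 = -25)
(-67 + Q)*45 = (-67 - 25)*45 = -92*45 = -4140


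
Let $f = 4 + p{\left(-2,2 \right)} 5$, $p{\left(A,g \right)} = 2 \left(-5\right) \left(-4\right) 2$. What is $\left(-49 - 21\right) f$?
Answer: $-28280$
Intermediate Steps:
$p{\left(A,g \right)} = 80$ ($p{\left(A,g \right)} = \left(-10\right) \left(-4\right) 2 = 40 \cdot 2 = 80$)
$f = 404$ ($f = 4 + 80 \cdot 5 = 4 + 400 = 404$)
$\left(-49 - 21\right) f = \left(-49 - 21\right) 404 = \left(-70\right) 404 = -28280$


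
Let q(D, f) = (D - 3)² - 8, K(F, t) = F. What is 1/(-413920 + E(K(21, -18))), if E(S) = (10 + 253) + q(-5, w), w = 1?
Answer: -1/413601 ≈ -2.4178e-6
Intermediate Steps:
q(D, f) = -8 + (-3 + D)² (q(D, f) = (-3 + D)² - 8 = -8 + (-3 + D)²)
E(S) = 319 (E(S) = (10 + 253) + (-8 + (-3 - 5)²) = 263 + (-8 + (-8)²) = 263 + (-8 + 64) = 263 + 56 = 319)
1/(-413920 + E(K(21, -18))) = 1/(-413920 + 319) = 1/(-413601) = -1/413601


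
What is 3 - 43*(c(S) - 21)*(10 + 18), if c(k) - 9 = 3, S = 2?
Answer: 10839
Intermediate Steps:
c(k) = 12 (c(k) = 9 + 3 = 12)
3 - 43*(c(S) - 21)*(10 + 18) = 3 - 43*(12 - 21)*(10 + 18) = 3 - (-387)*28 = 3 - 43*(-252) = 3 + 10836 = 10839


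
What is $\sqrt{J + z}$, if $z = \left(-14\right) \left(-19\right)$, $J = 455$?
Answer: $\sqrt{721} \approx 26.851$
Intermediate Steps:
$z = 266$
$\sqrt{J + z} = \sqrt{455 + 266} = \sqrt{721}$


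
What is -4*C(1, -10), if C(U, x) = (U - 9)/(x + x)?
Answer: -8/5 ≈ -1.6000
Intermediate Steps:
C(U, x) = (-9 + U)/(2*x) (C(U, x) = (-9 + U)/((2*x)) = (-9 + U)*(1/(2*x)) = (-9 + U)/(2*x))
-4*C(1, -10) = -2*(-9 + 1)/(-10) = -2*(-1)*(-8)/10 = -4*2/5 = -8/5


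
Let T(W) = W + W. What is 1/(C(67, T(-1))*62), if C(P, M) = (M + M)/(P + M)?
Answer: -65/248 ≈ -0.26210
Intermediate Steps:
T(W) = 2*W
C(P, M) = 2*M/(M + P) (C(P, M) = (2*M)/(M + P) = 2*M/(M + P))
1/(C(67, T(-1))*62) = 1/((2*(2*(-1))/(2*(-1) + 67))*62) = 1/((2*(-2)/(-2 + 67))*62) = 1/((2*(-2)/65)*62) = 1/((2*(-2)*(1/65))*62) = 1/(-4/65*62) = 1/(-248/65) = -65/248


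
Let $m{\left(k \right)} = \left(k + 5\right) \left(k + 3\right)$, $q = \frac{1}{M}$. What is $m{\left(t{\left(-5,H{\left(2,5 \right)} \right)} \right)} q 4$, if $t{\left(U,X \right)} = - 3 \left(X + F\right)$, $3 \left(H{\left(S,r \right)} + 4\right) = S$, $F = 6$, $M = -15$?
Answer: $-4$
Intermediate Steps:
$H{\left(S,r \right)} = -4 + \frac{S}{3}$
$q = - \frac{1}{15}$ ($q = \frac{1}{-15} = - \frac{1}{15} \approx -0.066667$)
$t{\left(U,X \right)} = -18 - 3 X$ ($t{\left(U,X \right)} = - 3 \left(X + 6\right) = - 3 \left(6 + X\right) = -18 - 3 X$)
$m{\left(k \right)} = \left(3 + k\right) \left(5 + k\right)$ ($m{\left(k \right)} = \left(5 + k\right) \left(3 + k\right) = \left(3 + k\right) \left(5 + k\right)$)
$m{\left(t{\left(-5,H{\left(2,5 \right)} \right)} \right)} q 4 = \left(15 + \left(-18 - 3 \left(-4 + \frac{1}{3} \cdot 2\right)\right)^{2} + 8 \left(-18 - 3 \left(-4 + \frac{1}{3} \cdot 2\right)\right)\right) \left(- \frac{1}{15}\right) 4 = \left(15 + \left(-18 - 3 \left(-4 + \frac{2}{3}\right)\right)^{2} + 8 \left(-18 - 3 \left(-4 + \frac{2}{3}\right)\right)\right) \left(- \frac{1}{15}\right) 4 = \left(15 + \left(-18 - -10\right)^{2} + 8 \left(-18 - -10\right)\right) \left(- \frac{1}{15}\right) 4 = \left(15 + \left(-18 + 10\right)^{2} + 8 \left(-18 + 10\right)\right) \left(- \frac{1}{15}\right) 4 = \left(15 + \left(-8\right)^{2} + 8 \left(-8\right)\right) \left(- \frac{1}{15}\right) 4 = \left(15 + 64 - 64\right) \left(- \frac{1}{15}\right) 4 = 15 \left(- \frac{1}{15}\right) 4 = \left(-1\right) 4 = -4$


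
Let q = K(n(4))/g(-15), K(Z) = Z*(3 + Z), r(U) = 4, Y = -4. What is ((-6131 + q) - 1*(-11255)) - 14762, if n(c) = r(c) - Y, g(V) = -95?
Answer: -915698/95 ≈ -9638.9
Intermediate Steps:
n(c) = 8 (n(c) = 4 - 1*(-4) = 4 + 4 = 8)
q = -88/95 (q = (8*(3 + 8))/(-95) = (8*11)*(-1/95) = 88*(-1/95) = -88/95 ≈ -0.92632)
((-6131 + q) - 1*(-11255)) - 14762 = ((-6131 - 88/95) - 1*(-11255)) - 14762 = (-582533/95 + 11255) - 14762 = 486692/95 - 14762 = -915698/95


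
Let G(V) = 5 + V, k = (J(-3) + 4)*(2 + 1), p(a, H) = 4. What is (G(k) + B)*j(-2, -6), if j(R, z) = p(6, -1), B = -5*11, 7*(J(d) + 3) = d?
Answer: -1352/7 ≈ -193.14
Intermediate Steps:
J(d) = -3 + d/7
B = -55
k = 12/7 (k = ((-3 + (⅐)*(-3)) + 4)*(2 + 1) = ((-3 - 3/7) + 4)*3 = (-24/7 + 4)*3 = (4/7)*3 = 12/7 ≈ 1.7143)
j(R, z) = 4
(G(k) + B)*j(-2, -6) = ((5 + 12/7) - 55)*4 = (47/7 - 55)*4 = -338/7*4 = -1352/7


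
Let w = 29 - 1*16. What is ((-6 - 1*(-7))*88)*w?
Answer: 1144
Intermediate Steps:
w = 13 (w = 29 - 16 = 13)
((-6 - 1*(-7))*88)*w = ((-6 - 1*(-7))*88)*13 = ((-6 + 7)*88)*13 = (1*88)*13 = 88*13 = 1144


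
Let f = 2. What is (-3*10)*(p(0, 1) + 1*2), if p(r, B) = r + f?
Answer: -120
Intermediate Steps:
p(r, B) = 2 + r (p(r, B) = r + 2 = 2 + r)
(-3*10)*(p(0, 1) + 1*2) = (-3*10)*((2 + 0) + 1*2) = -30*(2 + 2) = -30*4 = -120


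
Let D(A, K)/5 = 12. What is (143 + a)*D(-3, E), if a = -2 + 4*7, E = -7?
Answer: 10140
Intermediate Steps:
D(A, K) = 60 (D(A, K) = 5*12 = 60)
a = 26 (a = -2 + 28 = 26)
(143 + a)*D(-3, E) = (143 + 26)*60 = 169*60 = 10140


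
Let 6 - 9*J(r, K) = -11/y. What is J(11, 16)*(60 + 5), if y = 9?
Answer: 4225/81 ≈ 52.161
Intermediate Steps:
J(r, K) = 65/81 (J(r, K) = ⅔ - (-11)/(9*9) = ⅔ - ⅑*(-11/9) = ⅔ + 11/81 = 65/81)
J(11, 16)*(60 + 5) = 65*(60 + 5)/81 = (65/81)*65 = 4225/81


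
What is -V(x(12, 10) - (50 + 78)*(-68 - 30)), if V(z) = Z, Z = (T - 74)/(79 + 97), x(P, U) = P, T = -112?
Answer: 93/88 ≈ 1.0568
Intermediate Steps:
Z = -93/88 (Z = (-112 - 74)/(79 + 97) = -186/176 = -186*1/176 = -93/88 ≈ -1.0568)
V(z) = -93/88
-V(x(12, 10) - (50 + 78)*(-68 - 30)) = -1*(-93/88) = 93/88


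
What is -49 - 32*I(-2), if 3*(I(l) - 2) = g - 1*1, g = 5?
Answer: -467/3 ≈ -155.67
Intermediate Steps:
I(l) = 10/3 (I(l) = 2 + (5 - 1*1)/3 = 2 + (5 - 1)/3 = 2 + (⅓)*4 = 2 + 4/3 = 10/3)
-49 - 32*I(-2) = -49 - 32*10/3 = -49 - 320/3 = -467/3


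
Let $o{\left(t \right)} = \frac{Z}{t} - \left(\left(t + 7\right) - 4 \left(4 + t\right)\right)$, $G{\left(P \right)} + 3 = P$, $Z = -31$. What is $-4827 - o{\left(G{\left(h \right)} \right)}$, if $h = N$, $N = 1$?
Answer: $- \frac{9691}{2} \approx -4845.5$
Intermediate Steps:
$h = 1$
$G{\left(P \right)} = -3 + P$
$o{\left(t \right)} = 9 - \frac{31}{t} + 3 t$ ($o{\left(t \right)} = - \frac{31}{t} - \left(\left(t + 7\right) - 4 \left(4 + t\right)\right) = - \frac{31}{t} - \left(\left(7 + t\right) - \left(16 + 4 t\right)\right) = - \frac{31}{t} - \left(-9 - 3 t\right) = - \frac{31}{t} + \left(9 + 3 t\right) = 9 - \frac{31}{t} + 3 t$)
$-4827 - o{\left(G{\left(h \right)} \right)} = -4827 - \left(9 - \frac{31}{-3 + 1} + 3 \left(-3 + 1\right)\right) = -4827 - \left(9 - \frac{31}{-2} + 3 \left(-2\right)\right) = -4827 - \left(9 - - \frac{31}{2} - 6\right) = -4827 - \left(9 + \frac{31}{2} - 6\right) = -4827 - \frac{37}{2} = - \frac{9691}{2}$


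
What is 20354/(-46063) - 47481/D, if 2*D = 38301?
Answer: -101055160/34593313 ≈ -2.9212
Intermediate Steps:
D = 38301/2 (D = (½)*38301 = 38301/2 ≈ 19151.)
20354/(-46063) - 47481/D = 20354/(-46063) - 47481/38301/2 = 20354*(-1/46063) - 47481*2/38301 = -20354/46063 - 1862/751 = -101055160/34593313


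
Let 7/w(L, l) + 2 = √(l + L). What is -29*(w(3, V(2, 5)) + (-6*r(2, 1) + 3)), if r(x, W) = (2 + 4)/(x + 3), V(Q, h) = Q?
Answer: -1421/5 - 203*√5 ≈ -738.12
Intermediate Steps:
r(x, W) = 6/(3 + x)
w(L, l) = 7/(-2 + √(L + l)) (w(L, l) = 7/(-2 + √(l + L)) = 7/(-2 + √(L + l)))
-29*(w(3, V(2, 5)) + (-6*r(2, 1) + 3)) = -29*(7/(-2 + √(3 + 2)) + (-36/(3 + 2) + 3)) = -29*(7/(-2 + √5) + (-36/5 + 3)) = -29*(7/(-2 + √5) - 21/5) = -29*(-21/5 + 7/(-2 + √5)) = 609/5 - 203/(-2 + √5)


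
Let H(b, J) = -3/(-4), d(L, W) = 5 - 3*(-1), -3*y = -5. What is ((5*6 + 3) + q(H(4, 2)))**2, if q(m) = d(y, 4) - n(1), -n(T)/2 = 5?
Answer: 2601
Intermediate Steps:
y = 5/3 (y = -1/3*(-5) = 5/3 ≈ 1.6667)
d(L, W) = 8 (d(L, W) = 5 + 3 = 8)
H(b, J) = 3/4 (H(b, J) = -3*(-1/4) = 3/4)
n(T) = -10 (n(T) = -2*5 = -10)
q(m) = 18 (q(m) = 8 - 1*(-10) = 8 + 10 = 18)
((5*6 + 3) + q(H(4, 2)))**2 = ((5*6 + 3) + 18)**2 = ((30 + 3) + 18)**2 = (33 + 18)**2 = 51**2 = 2601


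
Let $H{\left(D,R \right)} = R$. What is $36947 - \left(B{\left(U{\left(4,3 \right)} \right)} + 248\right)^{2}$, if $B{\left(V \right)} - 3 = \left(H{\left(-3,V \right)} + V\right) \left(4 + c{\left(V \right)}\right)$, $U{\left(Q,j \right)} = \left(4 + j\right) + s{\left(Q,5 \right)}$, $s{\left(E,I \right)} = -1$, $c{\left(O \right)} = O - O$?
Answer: $-52454$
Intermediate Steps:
$c{\left(O \right)} = 0$
$U{\left(Q,j \right)} = 3 + j$ ($U{\left(Q,j \right)} = \left(4 + j\right) - 1 = 3 + j$)
$B{\left(V \right)} = 3 + 8 V$ ($B{\left(V \right)} = 3 + \left(V + V\right) \left(4 + 0\right) = 3 + 2 V 4 = 3 + 8 V$)
$36947 - \left(B{\left(U{\left(4,3 \right)} \right)} + 248\right)^{2} = 36947 - \left(\left(3 + 8 \left(3 + 3\right)\right) + 248\right)^{2} = 36947 - \left(\left(3 + 8 \cdot 6\right) + 248\right)^{2} = 36947 - \left(\left(3 + 48\right) + 248\right)^{2} = 36947 - \left(51 + 248\right)^{2} = 36947 - 299^{2} = 36947 - 89401 = -52454$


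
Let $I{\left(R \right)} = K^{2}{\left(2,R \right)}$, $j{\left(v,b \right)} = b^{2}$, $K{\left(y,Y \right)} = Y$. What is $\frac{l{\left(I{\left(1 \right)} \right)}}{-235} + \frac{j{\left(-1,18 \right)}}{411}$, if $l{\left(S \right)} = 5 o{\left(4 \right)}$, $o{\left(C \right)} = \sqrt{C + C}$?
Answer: $\frac{108}{137} - \frac{2 \sqrt{2}}{47} \approx 0.72814$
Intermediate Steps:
$o{\left(C \right)} = \sqrt{2} \sqrt{C}$ ($o{\left(C \right)} = \sqrt{2 C} = \sqrt{2} \sqrt{C}$)
$I{\left(R \right)} = R^{2}$
$l{\left(S \right)} = 10 \sqrt{2}$ ($l{\left(S \right)} = 5 \sqrt{2} \sqrt{4} = 5 \sqrt{2} \cdot 2 = 5 \cdot 2 \sqrt{2} = 10 \sqrt{2}$)
$\frac{l{\left(I{\left(1 \right)} \right)}}{-235} + \frac{j{\left(-1,18 \right)}}{411} = \frac{10 \sqrt{2}}{-235} + \frac{18^{2}}{411} = 10 \sqrt{2} \left(- \frac{1}{235}\right) + 324 \cdot \frac{1}{411} = - \frac{2 \sqrt{2}}{47} + \frac{108}{137} = \frac{108}{137} - \frac{2 \sqrt{2}}{47}$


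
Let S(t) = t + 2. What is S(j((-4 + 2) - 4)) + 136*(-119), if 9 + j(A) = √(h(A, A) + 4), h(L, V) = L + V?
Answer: -16191 + 2*I*√2 ≈ -16191.0 + 2.8284*I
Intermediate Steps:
j(A) = -9 + √(4 + 2*A) (j(A) = -9 + √((A + A) + 4) = -9 + √(2*A + 4) = -9 + √(4 + 2*A))
S(t) = 2 + t
S(j((-4 + 2) - 4)) + 136*(-119) = (2 + (-9 + √(4 + 2*((-4 + 2) - 4)))) + 136*(-119) = (2 + (-9 + √(4 + 2*(-2 - 4)))) - 16184 = (2 + (-9 + √(4 + 2*(-6)))) - 16184 = (2 + (-9 + √(4 - 12))) - 16184 = (2 + (-9 + √(-8))) - 16184 = (2 + (-9 + 2*I*√2)) - 16184 = (-7 + 2*I*√2) - 16184 = -16191 + 2*I*√2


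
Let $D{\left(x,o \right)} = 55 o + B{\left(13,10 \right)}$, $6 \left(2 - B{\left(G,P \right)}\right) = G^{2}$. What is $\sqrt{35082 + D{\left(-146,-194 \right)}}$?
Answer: $\frac{\sqrt{877890}}{6} \approx 156.16$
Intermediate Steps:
$B{\left(G,P \right)} = 2 - \frac{G^{2}}{6}$
$D{\left(x,o \right)} = - \frac{157}{6} + 55 o$ ($D{\left(x,o \right)} = 55 o + \left(2 - \frac{13^{2}}{6}\right) = 55 o + \left(2 - \frac{169}{6}\right) = 55 o - \frac{157}{6} = - \frac{157}{6} + 55 o$)
$\sqrt{35082 + D{\left(-146,-194 \right)}} = \sqrt{35082 + \left(- \frac{157}{6} + 55 \left(-194\right)\right)} = \sqrt{35082 - \frac{64177}{6}} = \sqrt{\frac{146315}{6}} = \frac{\sqrt{877890}}{6}$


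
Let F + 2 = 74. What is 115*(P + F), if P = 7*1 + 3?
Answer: 9430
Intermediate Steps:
F = 72 (F = -2 + 74 = 72)
P = 10 (P = 7 + 3 = 10)
115*(P + F) = 115*(10 + 72) = 115*82 = 9430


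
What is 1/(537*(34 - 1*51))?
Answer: -1/9129 ≈ -0.00010954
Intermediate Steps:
1/(537*(34 - 1*51)) = 1/(537*(34 - 51)) = 1/(537*(-17)) = 1/(-9129) = -1/9129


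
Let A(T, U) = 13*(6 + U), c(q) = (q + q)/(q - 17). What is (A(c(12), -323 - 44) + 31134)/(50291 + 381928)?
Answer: 26441/432219 ≈ 0.061175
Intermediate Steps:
c(q) = 2*q/(-17 + q) (c(q) = (2*q)/(-17 + q) = 2*q/(-17 + q))
A(T, U) = 78 + 13*U
(A(c(12), -323 - 44) + 31134)/(50291 + 381928) = ((78 + 13*(-323 - 44)) + 31134)/(50291 + 381928) = ((78 + 13*(-367)) + 31134)/432219 = ((78 - 4771) + 31134)*(1/432219) = (-4693 + 31134)*(1/432219) = 26441*(1/432219) = 26441/432219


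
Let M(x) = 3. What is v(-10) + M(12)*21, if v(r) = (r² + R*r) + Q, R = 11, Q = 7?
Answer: 60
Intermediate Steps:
v(r) = 7 + r² + 11*r (v(r) = (r² + 11*r) + 7 = 7 + r² + 11*r)
v(-10) + M(12)*21 = (7 + (-10)² + 11*(-10)) + 3*21 = (7 + 100 - 110) + 63 = -3 + 63 = 60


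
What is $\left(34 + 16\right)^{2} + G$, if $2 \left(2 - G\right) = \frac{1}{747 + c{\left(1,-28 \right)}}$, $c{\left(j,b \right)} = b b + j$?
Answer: $\frac{7666127}{3064} \approx 2502.0$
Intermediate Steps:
$c{\left(j,b \right)} = j + b^{2}$ ($c{\left(j,b \right)} = b^{2} + j = j + b^{2}$)
$G = \frac{6127}{3064}$ ($G = 2 - \frac{1}{2 \left(747 + \left(1 + \left(-28\right)^{2}\right)\right)} = 2 - \frac{1}{2 \left(747 + \left(1 + 784\right)\right)} = 2 - \frac{1}{2 \left(747 + 785\right)} = 2 - \frac{1}{2 \cdot 1532} = 2 - \frac{1}{3064} = \frac{6127}{3064} \approx 1.9997$)
$\left(34 + 16\right)^{2} + G = \left(34 + 16\right)^{2} + \frac{6127}{3064} = 50^{2} + \frac{6127}{3064} = 2500 + \frac{6127}{3064} = \frac{7666127}{3064}$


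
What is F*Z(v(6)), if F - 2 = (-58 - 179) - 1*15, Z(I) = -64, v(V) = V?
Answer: 16000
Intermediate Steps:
F = -250 (F = 2 + ((-58 - 179) - 1*15) = 2 + (-237 - 15) = 2 - 252 = -250)
F*Z(v(6)) = -250*(-64) = 16000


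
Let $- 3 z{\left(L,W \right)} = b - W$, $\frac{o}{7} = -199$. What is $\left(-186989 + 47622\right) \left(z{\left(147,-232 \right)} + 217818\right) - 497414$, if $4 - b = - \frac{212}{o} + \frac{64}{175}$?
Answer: $- \frac{3170419155384812}{104475} \approx -3.0346 \cdot 10^{10}$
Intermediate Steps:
$o = -1393$ ($o = 7 \left(-199\right) = -1393$)
$b = \frac{121264}{34825}$ ($b = 4 - \left(- \frac{212}{-1393} + \frac{64}{175}\right) = 4 - \left(\left(-212\right) \left(- \frac{1}{1393}\right) + 64 \cdot \frac{1}{175}\right) = 4 - \left(\frac{212}{1393} + \frac{64}{175}\right) = 4 - \frac{18036}{34825} = \frac{121264}{34825} \approx 3.4821$)
$z{\left(L,W \right)} = - \frac{121264}{104475} + \frac{W}{3}$ ($z{\left(L,W \right)} = - \frac{\frac{121264}{34825} - W}{3} = - \frac{121264}{104475} + \frac{W}{3}$)
$\left(-186989 + 47622\right) \left(z{\left(147,-232 \right)} + 217818\right) - 497414 = \left(-186989 + 47622\right) \left(\left(- \frac{121264}{104475} + \frac{1}{3} \left(-232\right)\right) + 217818\right) - 497414 = - 139367 \left(\left(- \frac{121264}{104475} - \frac{232}{3}\right) + 217818\right) - 497414 = - 139367 \left(- \frac{8200664}{104475} + 217818\right) - 497414 = \left(-139367\right) \frac{22748334886}{104475} - 497414 = - \frac{3170367188057162}{104475} - 497414 = - \frac{3170419155384812}{104475}$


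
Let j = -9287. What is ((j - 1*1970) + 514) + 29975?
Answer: 19232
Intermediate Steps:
((j - 1*1970) + 514) + 29975 = ((-9287 - 1*1970) + 514) + 29975 = ((-9287 - 1970) + 514) + 29975 = (-11257 + 514) + 29975 = -10743 + 29975 = 19232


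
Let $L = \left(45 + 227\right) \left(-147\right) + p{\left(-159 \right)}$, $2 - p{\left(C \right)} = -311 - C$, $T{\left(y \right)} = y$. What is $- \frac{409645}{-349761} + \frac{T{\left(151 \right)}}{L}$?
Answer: $\frac{16263346439}{13930980630} \approx 1.1674$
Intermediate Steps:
$p{\left(C \right)} = 313 + C$ ($p{\left(C \right)} = 2 - \left(-311 - C\right) = 2 + \left(311 + C\right) = 313 + C$)
$L = -39830$ ($L = \left(45 + 227\right) \left(-147\right) + \left(313 - 159\right) = 272 \left(-147\right) + 154 = -39984 + 154 = -39830$)
$- \frac{409645}{-349761} + \frac{T{\left(151 \right)}}{L} = - \frac{409645}{-349761} + \frac{151}{-39830} = \left(-409645\right) \left(- \frac{1}{349761}\right) + 151 \left(- \frac{1}{39830}\right) = \frac{409645}{349761} - \frac{151}{39830} = \frac{16263346439}{13930980630}$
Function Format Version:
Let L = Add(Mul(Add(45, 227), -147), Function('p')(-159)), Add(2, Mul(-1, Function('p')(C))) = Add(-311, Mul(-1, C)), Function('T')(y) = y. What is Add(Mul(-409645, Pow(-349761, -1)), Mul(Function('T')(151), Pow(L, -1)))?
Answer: Rational(16263346439, 13930980630) ≈ 1.1674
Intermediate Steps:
Function('p')(C) = Add(313, C) (Function('p')(C) = Add(2, Mul(-1, Add(-311, Mul(-1, C)))) = Add(2, Add(311, C)) = Add(313, C))
L = -39830 (L = Add(Mul(Add(45, 227), -147), Add(313, -159)) = Add(Mul(272, -147), 154) = Add(-39984, 154) = -39830)
Add(Mul(-409645, Pow(-349761, -1)), Mul(Function('T')(151), Pow(L, -1))) = Add(Mul(-409645, Pow(-349761, -1)), Mul(151, Pow(-39830, -1))) = Add(Mul(-409645, Rational(-1, 349761)), Mul(151, Rational(-1, 39830))) = Add(Rational(409645, 349761), Rational(-151, 39830)) = Rational(16263346439, 13930980630)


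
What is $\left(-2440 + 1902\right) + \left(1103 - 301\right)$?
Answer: $264$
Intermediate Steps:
$\left(-2440 + 1902\right) + \left(1103 - 301\right) = -538 + \left(1103 - 301\right) = -538 + 802 = 264$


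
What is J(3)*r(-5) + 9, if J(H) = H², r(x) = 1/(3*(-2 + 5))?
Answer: 10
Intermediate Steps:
r(x) = ⅑ (r(x) = 1/(3*3) = 1/9 = ⅑)
J(3)*r(-5) + 9 = 3²*(⅑) + 9 = 9*(⅑) + 9 = 1 + 9 = 10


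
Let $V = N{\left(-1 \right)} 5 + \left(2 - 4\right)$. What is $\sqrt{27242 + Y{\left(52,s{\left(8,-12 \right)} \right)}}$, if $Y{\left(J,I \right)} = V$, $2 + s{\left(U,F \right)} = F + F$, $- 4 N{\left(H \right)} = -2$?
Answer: $\frac{\sqrt{108970}}{2} \approx 165.05$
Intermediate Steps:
$N{\left(H \right)} = \frac{1}{2}$ ($N{\left(H \right)} = \left(- \frac{1}{4}\right) \left(-2\right) = \frac{1}{2}$)
$V = \frac{1}{2}$ ($V = \frac{1}{2} \cdot 5 + \left(2 - 4\right) = \frac{5}{2} - 2 = \frac{1}{2} \approx 0.5$)
$s{\left(U,F \right)} = -2 + 2 F$ ($s{\left(U,F \right)} = -2 + \left(F + F\right) = -2 + 2 F$)
$Y{\left(J,I \right)} = \frac{1}{2}$
$\sqrt{27242 + Y{\left(52,s{\left(8,-12 \right)} \right)}} = \sqrt{27242 + \frac{1}{2}} = \sqrt{\frac{54485}{2}} = \frac{\sqrt{108970}}{2}$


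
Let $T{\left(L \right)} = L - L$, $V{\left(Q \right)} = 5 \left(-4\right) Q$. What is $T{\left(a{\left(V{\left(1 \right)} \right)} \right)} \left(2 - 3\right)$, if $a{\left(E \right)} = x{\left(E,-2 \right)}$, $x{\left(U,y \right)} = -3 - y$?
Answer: $0$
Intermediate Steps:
$V{\left(Q \right)} = - 20 Q$
$a{\left(E \right)} = -1$ ($a{\left(E \right)} = -3 - -2 = -3 + 2 = -1$)
$T{\left(L \right)} = 0$
$T{\left(a{\left(V{\left(1 \right)} \right)} \right)} \left(2 - 3\right) = 0 \left(2 - 3\right) = 0 \left(-1\right) = 0$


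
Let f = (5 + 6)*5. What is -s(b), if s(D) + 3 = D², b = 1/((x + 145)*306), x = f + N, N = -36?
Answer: 7555301567/2518433856 ≈ 3.0000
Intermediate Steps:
f = 55 (f = 11*5 = 55)
x = 19 (x = 55 - 36 = 19)
b = 1/50184 (b = 1/((19 + 145)*306) = (1/306)/164 = (1/164)*(1/306) = 1/50184 ≈ 1.9927e-5)
s(D) = -3 + D²
-s(b) = -(-3 + (1/50184)²) = -(-3 + 1/2518433856) = -1*(-7555301567/2518433856) = 7555301567/2518433856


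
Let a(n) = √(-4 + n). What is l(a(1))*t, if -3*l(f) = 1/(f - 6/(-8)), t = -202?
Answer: 808/57 - 3232*I*√3/171 ≈ 14.175 - 32.737*I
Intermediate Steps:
l(f) = -1/(3*(¾ + f)) (l(f) = -1/(3*(f - 6/(-8))) = -1/(3*(f - 6*(-⅛))) = -1/(3*(f + ¾)) = -1/(3*(¾ + f)))
l(a(1))*t = -4/(9 + 12*√(-4 + 1))*(-202) = -4/(9 + 12*√(-3))*(-202) = -4/(9 + 12*(I*√3))*(-202) = -4/(9 + 12*I*√3)*(-202) = 808/(9 + 12*I*√3)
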